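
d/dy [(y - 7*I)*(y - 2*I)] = 2*y - 9*I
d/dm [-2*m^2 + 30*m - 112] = 30 - 4*m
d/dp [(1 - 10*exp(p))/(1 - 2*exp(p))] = -8*exp(p)/(2*exp(p) - 1)^2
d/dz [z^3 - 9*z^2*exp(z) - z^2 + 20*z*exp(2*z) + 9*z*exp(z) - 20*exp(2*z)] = -9*z^2*exp(z) + 3*z^2 + 40*z*exp(2*z) - 9*z*exp(z) - 2*z - 20*exp(2*z) + 9*exp(z)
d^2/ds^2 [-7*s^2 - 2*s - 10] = -14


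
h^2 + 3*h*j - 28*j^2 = (h - 4*j)*(h + 7*j)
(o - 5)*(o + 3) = o^2 - 2*o - 15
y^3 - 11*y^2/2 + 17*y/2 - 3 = (y - 3)*(y - 2)*(y - 1/2)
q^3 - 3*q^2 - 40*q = q*(q - 8)*(q + 5)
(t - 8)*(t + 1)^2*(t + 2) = t^4 - 4*t^3 - 27*t^2 - 38*t - 16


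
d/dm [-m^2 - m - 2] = -2*m - 1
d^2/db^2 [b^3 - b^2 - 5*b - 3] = 6*b - 2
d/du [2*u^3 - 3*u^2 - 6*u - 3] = 6*u^2 - 6*u - 6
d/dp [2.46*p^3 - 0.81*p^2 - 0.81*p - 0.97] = 7.38*p^2 - 1.62*p - 0.81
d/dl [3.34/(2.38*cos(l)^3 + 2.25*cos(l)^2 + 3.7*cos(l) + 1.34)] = (23.8476*cos(l)^2 + 15.03*cos(l) + 12.358)*sin(l)/(2.38*cos(l)^3 + 2.25*cos(l)^2 + 3.7*cos(l) + 1.34)^2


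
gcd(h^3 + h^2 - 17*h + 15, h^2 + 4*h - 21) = h - 3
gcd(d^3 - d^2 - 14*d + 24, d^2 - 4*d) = 1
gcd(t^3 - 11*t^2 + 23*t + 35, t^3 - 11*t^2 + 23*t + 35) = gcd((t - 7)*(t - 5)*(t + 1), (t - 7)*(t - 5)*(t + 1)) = t^3 - 11*t^2 + 23*t + 35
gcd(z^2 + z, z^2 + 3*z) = z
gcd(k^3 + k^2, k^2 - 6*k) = k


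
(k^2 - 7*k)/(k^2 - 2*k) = (k - 7)/(k - 2)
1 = 1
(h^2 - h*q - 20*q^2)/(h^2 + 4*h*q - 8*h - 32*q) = (h - 5*q)/(h - 8)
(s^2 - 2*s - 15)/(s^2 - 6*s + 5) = (s + 3)/(s - 1)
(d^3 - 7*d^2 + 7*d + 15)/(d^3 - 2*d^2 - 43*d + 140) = (d^2 - 2*d - 3)/(d^2 + 3*d - 28)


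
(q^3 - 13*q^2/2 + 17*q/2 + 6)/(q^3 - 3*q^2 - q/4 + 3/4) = 2*(q - 4)/(2*q - 1)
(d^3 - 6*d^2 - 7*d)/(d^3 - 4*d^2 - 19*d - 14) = d/(d + 2)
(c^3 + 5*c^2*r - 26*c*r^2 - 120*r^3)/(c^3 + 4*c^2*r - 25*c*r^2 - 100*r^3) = (c + 6*r)/(c + 5*r)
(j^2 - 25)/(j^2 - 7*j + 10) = (j + 5)/(j - 2)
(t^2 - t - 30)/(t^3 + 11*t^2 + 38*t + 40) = (t - 6)/(t^2 + 6*t + 8)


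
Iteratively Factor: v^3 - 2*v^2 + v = (v - 1)*(v^2 - v) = (v - 1)^2*(v)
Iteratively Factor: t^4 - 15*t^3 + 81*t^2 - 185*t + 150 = (t - 2)*(t^3 - 13*t^2 + 55*t - 75) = (t - 5)*(t - 2)*(t^2 - 8*t + 15) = (t - 5)^2*(t - 2)*(t - 3)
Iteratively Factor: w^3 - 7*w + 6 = (w + 3)*(w^2 - 3*w + 2) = (w - 1)*(w + 3)*(w - 2)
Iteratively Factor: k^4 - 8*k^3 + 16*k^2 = (k)*(k^3 - 8*k^2 + 16*k) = k*(k - 4)*(k^2 - 4*k) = k*(k - 4)^2*(k)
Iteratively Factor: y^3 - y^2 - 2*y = (y + 1)*(y^2 - 2*y) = (y - 2)*(y + 1)*(y)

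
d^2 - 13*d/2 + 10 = (d - 4)*(d - 5/2)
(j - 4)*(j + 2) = j^2 - 2*j - 8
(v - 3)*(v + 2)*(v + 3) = v^3 + 2*v^2 - 9*v - 18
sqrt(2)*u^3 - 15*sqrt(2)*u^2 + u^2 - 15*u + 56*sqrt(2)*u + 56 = (u - 8)*(u - 7)*(sqrt(2)*u + 1)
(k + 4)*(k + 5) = k^2 + 9*k + 20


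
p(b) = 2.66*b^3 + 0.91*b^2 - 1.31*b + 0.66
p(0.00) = 0.66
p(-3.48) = -95.86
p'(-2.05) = 28.49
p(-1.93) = -12.54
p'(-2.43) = 41.39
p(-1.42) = -3.26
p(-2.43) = -28.95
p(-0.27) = 1.03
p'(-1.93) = 24.90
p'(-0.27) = -1.22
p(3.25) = 97.33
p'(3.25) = 88.89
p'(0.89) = 6.63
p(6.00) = 600.12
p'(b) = 7.98*b^2 + 1.82*b - 1.31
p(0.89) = 2.09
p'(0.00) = -1.31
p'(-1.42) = 12.20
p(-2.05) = -15.75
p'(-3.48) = 89.00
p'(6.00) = 296.89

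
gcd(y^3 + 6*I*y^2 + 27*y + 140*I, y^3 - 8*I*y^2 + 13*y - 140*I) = y^2 - I*y + 20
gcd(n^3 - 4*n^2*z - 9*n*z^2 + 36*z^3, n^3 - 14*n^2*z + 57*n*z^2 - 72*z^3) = -n + 3*z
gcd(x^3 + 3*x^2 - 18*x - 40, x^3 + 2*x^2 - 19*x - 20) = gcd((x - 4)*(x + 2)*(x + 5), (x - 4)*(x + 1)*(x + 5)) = x^2 + x - 20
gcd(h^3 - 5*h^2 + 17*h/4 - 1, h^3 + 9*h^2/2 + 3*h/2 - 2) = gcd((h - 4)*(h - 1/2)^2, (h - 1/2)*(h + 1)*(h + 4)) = h - 1/2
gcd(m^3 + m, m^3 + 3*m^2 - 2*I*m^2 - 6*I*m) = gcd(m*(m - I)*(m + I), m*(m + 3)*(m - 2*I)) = m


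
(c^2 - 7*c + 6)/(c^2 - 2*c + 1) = (c - 6)/(c - 1)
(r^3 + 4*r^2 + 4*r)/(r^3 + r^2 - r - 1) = r*(r^2 + 4*r + 4)/(r^3 + r^2 - r - 1)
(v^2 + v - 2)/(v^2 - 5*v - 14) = (v - 1)/(v - 7)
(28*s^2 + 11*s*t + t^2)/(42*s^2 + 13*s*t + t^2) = (4*s + t)/(6*s + t)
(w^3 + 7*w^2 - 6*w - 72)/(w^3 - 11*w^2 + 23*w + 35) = (w^3 + 7*w^2 - 6*w - 72)/(w^3 - 11*w^2 + 23*w + 35)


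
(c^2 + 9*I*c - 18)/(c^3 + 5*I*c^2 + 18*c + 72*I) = 1/(c - 4*I)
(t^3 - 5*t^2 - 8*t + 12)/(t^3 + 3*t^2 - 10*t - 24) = (t^2 - 7*t + 6)/(t^2 + t - 12)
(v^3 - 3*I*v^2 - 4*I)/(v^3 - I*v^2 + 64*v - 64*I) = (v^3 - 3*I*v^2 - 4*I)/(v^3 - I*v^2 + 64*v - 64*I)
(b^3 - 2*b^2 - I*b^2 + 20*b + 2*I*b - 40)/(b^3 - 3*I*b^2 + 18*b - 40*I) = (b - 2)/(b - 2*I)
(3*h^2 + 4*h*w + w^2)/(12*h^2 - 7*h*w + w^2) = (3*h^2 + 4*h*w + w^2)/(12*h^2 - 7*h*w + w^2)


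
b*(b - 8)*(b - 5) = b^3 - 13*b^2 + 40*b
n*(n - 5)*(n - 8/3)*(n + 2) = n^4 - 17*n^3/3 - 2*n^2 + 80*n/3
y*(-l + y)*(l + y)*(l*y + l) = -l^3*y^2 - l^3*y + l*y^4 + l*y^3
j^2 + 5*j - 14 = (j - 2)*(j + 7)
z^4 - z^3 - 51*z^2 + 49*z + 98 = (z - 7)*(z - 2)*(z + 1)*(z + 7)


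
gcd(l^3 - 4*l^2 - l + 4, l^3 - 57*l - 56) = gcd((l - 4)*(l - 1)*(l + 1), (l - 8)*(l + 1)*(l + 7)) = l + 1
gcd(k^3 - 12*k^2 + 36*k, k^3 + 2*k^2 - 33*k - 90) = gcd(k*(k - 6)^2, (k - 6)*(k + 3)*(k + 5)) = k - 6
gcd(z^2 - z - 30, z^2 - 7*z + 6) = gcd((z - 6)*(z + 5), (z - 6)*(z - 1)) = z - 6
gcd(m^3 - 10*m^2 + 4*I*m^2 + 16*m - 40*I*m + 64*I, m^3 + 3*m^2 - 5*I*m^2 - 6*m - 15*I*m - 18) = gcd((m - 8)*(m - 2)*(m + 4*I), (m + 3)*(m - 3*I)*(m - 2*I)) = 1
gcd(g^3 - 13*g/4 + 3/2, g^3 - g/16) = 1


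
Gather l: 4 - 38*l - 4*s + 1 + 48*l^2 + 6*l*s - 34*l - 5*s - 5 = 48*l^2 + l*(6*s - 72) - 9*s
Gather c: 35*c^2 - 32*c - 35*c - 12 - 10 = 35*c^2 - 67*c - 22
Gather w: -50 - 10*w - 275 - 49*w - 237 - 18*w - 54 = -77*w - 616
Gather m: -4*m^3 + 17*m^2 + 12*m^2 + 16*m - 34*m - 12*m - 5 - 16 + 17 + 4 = -4*m^3 + 29*m^2 - 30*m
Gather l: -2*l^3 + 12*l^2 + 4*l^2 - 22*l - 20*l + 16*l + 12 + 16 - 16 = -2*l^3 + 16*l^2 - 26*l + 12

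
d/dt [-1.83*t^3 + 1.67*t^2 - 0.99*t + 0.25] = -5.49*t^2 + 3.34*t - 0.99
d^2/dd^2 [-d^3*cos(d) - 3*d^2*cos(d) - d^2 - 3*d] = d^3*cos(d) + 6*d^2*sin(d) + 3*d^2*cos(d) + 12*d*sin(d) - 6*d*cos(d) - 6*cos(d) - 2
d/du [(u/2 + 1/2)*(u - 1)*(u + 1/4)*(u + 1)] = 2*u^3 + 15*u^2/8 - 3*u/4 - 5/8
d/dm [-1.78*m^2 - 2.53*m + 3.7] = -3.56*m - 2.53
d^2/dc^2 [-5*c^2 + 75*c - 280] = -10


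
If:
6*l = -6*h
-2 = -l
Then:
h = -2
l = 2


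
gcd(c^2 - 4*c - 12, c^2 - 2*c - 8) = c + 2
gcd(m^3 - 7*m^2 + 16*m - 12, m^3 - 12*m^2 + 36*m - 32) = m^2 - 4*m + 4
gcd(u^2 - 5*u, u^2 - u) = u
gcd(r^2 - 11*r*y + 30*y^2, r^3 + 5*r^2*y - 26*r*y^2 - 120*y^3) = -r + 5*y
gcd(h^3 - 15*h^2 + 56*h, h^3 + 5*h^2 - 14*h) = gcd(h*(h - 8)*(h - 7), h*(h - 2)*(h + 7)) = h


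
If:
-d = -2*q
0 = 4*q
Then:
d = 0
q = 0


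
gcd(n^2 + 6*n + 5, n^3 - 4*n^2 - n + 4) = n + 1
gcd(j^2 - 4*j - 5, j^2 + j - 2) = 1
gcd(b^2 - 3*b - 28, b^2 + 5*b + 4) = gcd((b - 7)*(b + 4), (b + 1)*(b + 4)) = b + 4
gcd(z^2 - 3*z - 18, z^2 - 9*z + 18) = z - 6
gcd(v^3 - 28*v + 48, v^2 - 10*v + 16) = v - 2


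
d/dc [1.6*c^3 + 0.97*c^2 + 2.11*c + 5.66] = 4.8*c^2 + 1.94*c + 2.11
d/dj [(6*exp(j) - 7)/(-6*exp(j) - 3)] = -20*exp(j)/(3*(2*exp(j) + 1)^2)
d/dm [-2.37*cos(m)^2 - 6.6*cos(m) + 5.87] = (4.74*cos(m) + 6.6)*sin(m)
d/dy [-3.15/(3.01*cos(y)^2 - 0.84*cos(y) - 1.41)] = (2.646 - 18.963*cos(y))*sin(y)/(-3.01*cos(y)^2 + 0.84*cos(y) + 1.41)^2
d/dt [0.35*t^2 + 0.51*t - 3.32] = 0.7*t + 0.51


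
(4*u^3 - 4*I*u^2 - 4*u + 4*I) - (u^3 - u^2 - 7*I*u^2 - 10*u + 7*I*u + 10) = 3*u^3 + u^2 + 3*I*u^2 + 6*u - 7*I*u - 10 + 4*I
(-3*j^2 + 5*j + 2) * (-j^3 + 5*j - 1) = 3*j^5 - 5*j^4 - 17*j^3 + 28*j^2 + 5*j - 2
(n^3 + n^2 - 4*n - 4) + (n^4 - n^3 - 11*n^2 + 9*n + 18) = n^4 - 10*n^2 + 5*n + 14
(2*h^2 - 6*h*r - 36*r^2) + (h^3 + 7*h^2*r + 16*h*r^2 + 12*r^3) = h^3 + 7*h^2*r + 2*h^2 + 16*h*r^2 - 6*h*r + 12*r^3 - 36*r^2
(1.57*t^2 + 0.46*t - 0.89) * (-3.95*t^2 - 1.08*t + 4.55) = -6.2015*t^4 - 3.5126*t^3 + 10.1622*t^2 + 3.0542*t - 4.0495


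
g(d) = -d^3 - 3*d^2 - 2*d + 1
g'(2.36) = -32.87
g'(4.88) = -102.72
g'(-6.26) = -82.00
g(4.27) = -140.09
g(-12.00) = 1321.00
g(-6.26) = 141.27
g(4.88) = -196.42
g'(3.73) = -66.12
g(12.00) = -2183.00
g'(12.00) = -506.00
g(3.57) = -89.87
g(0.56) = -1.24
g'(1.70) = -20.87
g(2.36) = -33.57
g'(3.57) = -61.65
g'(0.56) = -6.30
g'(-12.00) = -362.00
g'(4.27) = -82.32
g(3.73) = -100.09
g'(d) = -3*d^2 - 6*d - 2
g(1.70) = -15.98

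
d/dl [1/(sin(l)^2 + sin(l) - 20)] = -(2*sin(l) + 1)*cos(l)/(sin(l)^2 + sin(l) - 20)^2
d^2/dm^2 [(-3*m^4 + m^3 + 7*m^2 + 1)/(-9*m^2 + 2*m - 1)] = 2*(243*m^6 - 162*m^5 + 117*m^4 - 169*m^3 - 30*m^2 + 51*m - 2)/(729*m^6 - 486*m^5 + 351*m^4 - 116*m^3 + 39*m^2 - 6*m + 1)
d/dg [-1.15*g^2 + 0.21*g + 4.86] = 0.21 - 2.3*g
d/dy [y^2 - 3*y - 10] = 2*y - 3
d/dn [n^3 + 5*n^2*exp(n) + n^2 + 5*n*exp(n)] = 5*n^2*exp(n) + 3*n^2 + 15*n*exp(n) + 2*n + 5*exp(n)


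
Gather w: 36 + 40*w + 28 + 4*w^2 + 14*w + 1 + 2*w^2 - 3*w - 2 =6*w^2 + 51*w + 63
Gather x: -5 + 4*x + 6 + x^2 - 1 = x^2 + 4*x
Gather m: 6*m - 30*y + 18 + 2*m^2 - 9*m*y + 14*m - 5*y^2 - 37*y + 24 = 2*m^2 + m*(20 - 9*y) - 5*y^2 - 67*y + 42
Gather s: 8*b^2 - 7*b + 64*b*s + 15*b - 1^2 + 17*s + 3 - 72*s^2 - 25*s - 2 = 8*b^2 + 8*b - 72*s^2 + s*(64*b - 8)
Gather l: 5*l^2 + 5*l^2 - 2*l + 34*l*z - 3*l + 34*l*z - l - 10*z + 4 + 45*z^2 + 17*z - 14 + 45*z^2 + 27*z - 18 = 10*l^2 + l*(68*z - 6) + 90*z^2 + 34*z - 28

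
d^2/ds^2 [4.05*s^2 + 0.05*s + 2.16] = 8.10000000000000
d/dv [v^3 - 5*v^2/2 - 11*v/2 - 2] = 3*v^2 - 5*v - 11/2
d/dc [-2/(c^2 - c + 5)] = 2*(2*c - 1)/(c^2 - c + 5)^2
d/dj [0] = 0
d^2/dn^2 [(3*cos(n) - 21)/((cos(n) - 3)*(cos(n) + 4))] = 3*(29*(1 - cos(n)^2)^2 - cos(n)^5 - 49*cos(n)^3 + 347*cos(n)^2 - 30*cos(n) - 187)/((cos(n) - 3)^3*(cos(n) + 4)^3)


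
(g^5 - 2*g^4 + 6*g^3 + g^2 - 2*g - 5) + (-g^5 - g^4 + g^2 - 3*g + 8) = -3*g^4 + 6*g^3 + 2*g^2 - 5*g + 3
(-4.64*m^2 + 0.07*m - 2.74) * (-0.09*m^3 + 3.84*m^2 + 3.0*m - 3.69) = 0.4176*m^5 - 17.8239*m^4 - 13.4046*m^3 + 6.81*m^2 - 8.4783*m + 10.1106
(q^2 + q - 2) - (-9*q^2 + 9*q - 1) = 10*q^2 - 8*q - 1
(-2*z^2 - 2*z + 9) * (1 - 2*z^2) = 4*z^4 + 4*z^3 - 20*z^2 - 2*z + 9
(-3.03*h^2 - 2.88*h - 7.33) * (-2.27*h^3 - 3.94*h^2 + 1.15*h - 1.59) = 6.8781*h^5 + 18.4758*h^4 + 24.5018*h^3 + 30.3859*h^2 - 3.8503*h + 11.6547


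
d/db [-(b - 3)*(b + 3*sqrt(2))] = -2*b - 3*sqrt(2) + 3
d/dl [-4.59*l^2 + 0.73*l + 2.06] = 0.73 - 9.18*l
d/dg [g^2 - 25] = 2*g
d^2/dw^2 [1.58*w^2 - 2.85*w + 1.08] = 3.16000000000000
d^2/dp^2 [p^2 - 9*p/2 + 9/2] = 2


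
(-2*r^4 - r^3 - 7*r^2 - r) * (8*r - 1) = -16*r^5 - 6*r^4 - 55*r^3 - r^2 + r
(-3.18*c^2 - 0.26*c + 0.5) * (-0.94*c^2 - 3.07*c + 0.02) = 2.9892*c^4 + 10.007*c^3 + 0.2646*c^2 - 1.5402*c + 0.01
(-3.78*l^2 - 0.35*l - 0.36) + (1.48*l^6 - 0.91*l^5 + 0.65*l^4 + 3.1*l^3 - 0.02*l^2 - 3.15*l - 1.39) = 1.48*l^6 - 0.91*l^5 + 0.65*l^4 + 3.1*l^3 - 3.8*l^2 - 3.5*l - 1.75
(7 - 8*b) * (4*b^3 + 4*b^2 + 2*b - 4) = -32*b^4 - 4*b^3 + 12*b^2 + 46*b - 28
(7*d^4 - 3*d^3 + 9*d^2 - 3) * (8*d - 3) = 56*d^5 - 45*d^4 + 81*d^3 - 27*d^2 - 24*d + 9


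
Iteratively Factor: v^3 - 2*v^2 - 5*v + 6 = (v + 2)*(v^2 - 4*v + 3) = (v - 1)*(v + 2)*(v - 3)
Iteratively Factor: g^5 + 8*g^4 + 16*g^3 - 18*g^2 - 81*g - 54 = (g + 1)*(g^4 + 7*g^3 + 9*g^2 - 27*g - 54) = (g - 2)*(g + 1)*(g^3 + 9*g^2 + 27*g + 27) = (g - 2)*(g + 1)*(g + 3)*(g^2 + 6*g + 9) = (g - 2)*(g + 1)*(g + 3)^2*(g + 3)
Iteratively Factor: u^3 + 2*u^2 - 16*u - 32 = (u - 4)*(u^2 + 6*u + 8) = (u - 4)*(u + 4)*(u + 2)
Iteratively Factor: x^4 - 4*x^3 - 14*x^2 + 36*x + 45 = (x + 1)*(x^3 - 5*x^2 - 9*x + 45) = (x + 1)*(x + 3)*(x^2 - 8*x + 15) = (x - 5)*(x + 1)*(x + 3)*(x - 3)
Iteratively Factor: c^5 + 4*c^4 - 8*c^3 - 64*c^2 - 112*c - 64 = (c - 4)*(c^4 + 8*c^3 + 24*c^2 + 32*c + 16) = (c - 4)*(c + 2)*(c^3 + 6*c^2 + 12*c + 8) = (c - 4)*(c + 2)^2*(c^2 + 4*c + 4) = (c - 4)*(c + 2)^3*(c + 2)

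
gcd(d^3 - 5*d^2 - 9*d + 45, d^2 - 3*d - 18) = d + 3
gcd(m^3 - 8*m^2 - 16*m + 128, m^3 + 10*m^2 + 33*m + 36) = m + 4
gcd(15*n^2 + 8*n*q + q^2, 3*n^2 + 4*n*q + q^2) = 3*n + q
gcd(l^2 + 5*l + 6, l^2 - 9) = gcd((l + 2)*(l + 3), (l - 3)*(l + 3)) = l + 3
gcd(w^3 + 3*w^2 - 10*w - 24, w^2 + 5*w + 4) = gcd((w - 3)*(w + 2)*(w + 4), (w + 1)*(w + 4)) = w + 4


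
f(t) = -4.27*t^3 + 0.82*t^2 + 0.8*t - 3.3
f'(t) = -12.81*t^2 + 1.64*t + 0.8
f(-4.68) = 448.60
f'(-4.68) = -287.44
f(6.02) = -900.34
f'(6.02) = -453.57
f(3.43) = -163.22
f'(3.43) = -144.28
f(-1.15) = 3.36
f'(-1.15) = -18.03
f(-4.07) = 294.91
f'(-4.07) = -218.07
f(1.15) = -7.79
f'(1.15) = -14.26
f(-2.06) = 35.86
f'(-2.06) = -56.94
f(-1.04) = 1.56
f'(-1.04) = -14.76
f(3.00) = -108.81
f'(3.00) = -109.57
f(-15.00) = 14580.45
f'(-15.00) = -2906.05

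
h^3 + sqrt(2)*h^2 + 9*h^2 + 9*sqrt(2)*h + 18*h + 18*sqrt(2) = (h + 3)*(h + 6)*(h + sqrt(2))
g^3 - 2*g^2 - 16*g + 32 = (g - 4)*(g - 2)*(g + 4)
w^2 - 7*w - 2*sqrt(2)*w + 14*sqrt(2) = (w - 7)*(w - 2*sqrt(2))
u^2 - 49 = (u - 7)*(u + 7)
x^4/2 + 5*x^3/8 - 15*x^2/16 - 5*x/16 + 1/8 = (x/2 + 1)*(x - 1)*(x - 1/4)*(x + 1/2)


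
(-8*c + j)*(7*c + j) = -56*c^2 - c*j + j^2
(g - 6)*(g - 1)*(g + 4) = g^3 - 3*g^2 - 22*g + 24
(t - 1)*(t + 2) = t^2 + t - 2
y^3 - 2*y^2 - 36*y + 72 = (y - 6)*(y - 2)*(y + 6)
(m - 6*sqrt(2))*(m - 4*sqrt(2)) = m^2 - 10*sqrt(2)*m + 48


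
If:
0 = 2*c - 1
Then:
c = 1/2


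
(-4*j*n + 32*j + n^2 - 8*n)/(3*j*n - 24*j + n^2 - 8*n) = (-4*j + n)/(3*j + n)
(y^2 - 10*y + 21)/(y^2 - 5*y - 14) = (y - 3)/(y + 2)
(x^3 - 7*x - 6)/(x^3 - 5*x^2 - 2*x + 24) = (x + 1)/(x - 4)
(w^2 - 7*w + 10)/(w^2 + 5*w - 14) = (w - 5)/(w + 7)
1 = 1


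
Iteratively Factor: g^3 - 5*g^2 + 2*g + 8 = (g + 1)*(g^2 - 6*g + 8) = (g - 4)*(g + 1)*(g - 2)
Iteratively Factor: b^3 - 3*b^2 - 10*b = (b + 2)*(b^2 - 5*b) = (b - 5)*(b + 2)*(b)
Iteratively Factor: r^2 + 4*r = (r + 4)*(r)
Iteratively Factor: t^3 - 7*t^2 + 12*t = (t)*(t^2 - 7*t + 12) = t*(t - 4)*(t - 3)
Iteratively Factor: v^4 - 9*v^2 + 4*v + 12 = (v + 3)*(v^3 - 3*v^2 + 4) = (v + 1)*(v + 3)*(v^2 - 4*v + 4) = (v - 2)*(v + 1)*(v + 3)*(v - 2)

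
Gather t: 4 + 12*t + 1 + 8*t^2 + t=8*t^2 + 13*t + 5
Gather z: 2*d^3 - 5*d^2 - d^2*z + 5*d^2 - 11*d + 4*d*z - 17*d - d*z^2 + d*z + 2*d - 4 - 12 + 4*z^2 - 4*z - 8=2*d^3 - 26*d + z^2*(4 - d) + z*(-d^2 + 5*d - 4) - 24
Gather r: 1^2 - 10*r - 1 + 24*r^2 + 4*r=24*r^2 - 6*r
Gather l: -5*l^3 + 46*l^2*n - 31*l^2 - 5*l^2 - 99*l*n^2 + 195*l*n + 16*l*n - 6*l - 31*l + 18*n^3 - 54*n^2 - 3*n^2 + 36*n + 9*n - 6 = -5*l^3 + l^2*(46*n - 36) + l*(-99*n^2 + 211*n - 37) + 18*n^3 - 57*n^2 + 45*n - 6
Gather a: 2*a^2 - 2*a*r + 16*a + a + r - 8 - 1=2*a^2 + a*(17 - 2*r) + r - 9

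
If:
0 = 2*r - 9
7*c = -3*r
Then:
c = -27/14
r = 9/2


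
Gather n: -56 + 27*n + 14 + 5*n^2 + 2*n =5*n^2 + 29*n - 42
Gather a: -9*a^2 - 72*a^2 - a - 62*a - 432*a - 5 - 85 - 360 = -81*a^2 - 495*a - 450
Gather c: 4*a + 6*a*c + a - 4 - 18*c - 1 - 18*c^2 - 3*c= 5*a - 18*c^2 + c*(6*a - 21) - 5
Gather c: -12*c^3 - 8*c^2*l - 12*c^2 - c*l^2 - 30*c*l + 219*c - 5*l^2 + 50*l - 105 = -12*c^3 + c^2*(-8*l - 12) + c*(-l^2 - 30*l + 219) - 5*l^2 + 50*l - 105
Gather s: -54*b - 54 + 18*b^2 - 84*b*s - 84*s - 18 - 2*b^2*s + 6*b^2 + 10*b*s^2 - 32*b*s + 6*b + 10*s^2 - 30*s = 24*b^2 - 48*b + s^2*(10*b + 10) + s*(-2*b^2 - 116*b - 114) - 72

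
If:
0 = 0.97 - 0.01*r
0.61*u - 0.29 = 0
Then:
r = 97.00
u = 0.48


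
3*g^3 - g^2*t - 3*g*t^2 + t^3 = (-3*g + t)*(-g + t)*(g + t)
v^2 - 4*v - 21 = (v - 7)*(v + 3)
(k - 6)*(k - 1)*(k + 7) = k^3 - 43*k + 42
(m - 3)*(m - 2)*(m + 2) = m^3 - 3*m^2 - 4*m + 12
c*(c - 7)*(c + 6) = c^3 - c^2 - 42*c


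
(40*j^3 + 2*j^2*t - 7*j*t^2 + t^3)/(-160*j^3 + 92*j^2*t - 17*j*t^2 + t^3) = (2*j + t)/(-8*j + t)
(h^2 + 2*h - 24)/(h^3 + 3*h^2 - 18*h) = (h - 4)/(h*(h - 3))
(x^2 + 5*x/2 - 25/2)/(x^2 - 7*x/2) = (2*x^2 + 5*x - 25)/(x*(2*x - 7))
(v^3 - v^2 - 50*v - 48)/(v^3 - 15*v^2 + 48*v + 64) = (v + 6)/(v - 8)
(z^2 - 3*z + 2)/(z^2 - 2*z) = (z - 1)/z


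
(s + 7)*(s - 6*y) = s^2 - 6*s*y + 7*s - 42*y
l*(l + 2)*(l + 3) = l^3 + 5*l^2 + 6*l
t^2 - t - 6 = (t - 3)*(t + 2)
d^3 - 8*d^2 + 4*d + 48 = (d - 6)*(d - 4)*(d + 2)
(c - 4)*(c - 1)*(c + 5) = c^3 - 21*c + 20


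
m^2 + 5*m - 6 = (m - 1)*(m + 6)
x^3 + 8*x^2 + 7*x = x*(x + 1)*(x + 7)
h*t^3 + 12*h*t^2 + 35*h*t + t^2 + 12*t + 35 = (t + 5)*(t + 7)*(h*t + 1)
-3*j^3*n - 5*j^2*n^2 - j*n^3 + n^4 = n*(-3*j + n)*(j + n)^2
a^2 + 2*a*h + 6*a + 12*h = (a + 6)*(a + 2*h)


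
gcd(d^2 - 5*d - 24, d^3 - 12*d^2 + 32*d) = d - 8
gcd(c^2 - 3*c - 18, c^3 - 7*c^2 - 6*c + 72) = c^2 - 3*c - 18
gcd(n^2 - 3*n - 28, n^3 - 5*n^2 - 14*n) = n - 7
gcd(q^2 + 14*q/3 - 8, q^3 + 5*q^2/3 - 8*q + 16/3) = q - 4/3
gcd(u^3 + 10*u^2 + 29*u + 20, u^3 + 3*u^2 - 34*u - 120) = u^2 + 9*u + 20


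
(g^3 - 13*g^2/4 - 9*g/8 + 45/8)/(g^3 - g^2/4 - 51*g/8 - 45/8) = (2*g - 3)/(2*g + 3)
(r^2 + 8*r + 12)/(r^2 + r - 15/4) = 4*(r^2 + 8*r + 12)/(4*r^2 + 4*r - 15)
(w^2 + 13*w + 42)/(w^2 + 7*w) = (w + 6)/w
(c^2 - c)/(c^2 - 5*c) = (c - 1)/(c - 5)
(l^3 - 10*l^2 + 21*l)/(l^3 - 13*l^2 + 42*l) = (l - 3)/(l - 6)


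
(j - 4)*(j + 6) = j^2 + 2*j - 24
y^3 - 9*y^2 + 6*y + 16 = (y - 8)*(y - 2)*(y + 1)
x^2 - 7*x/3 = x*(x - 7/3)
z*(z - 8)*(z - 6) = z^3 - 14*z^2 + 48*z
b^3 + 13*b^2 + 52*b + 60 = (b + 2)*(b + 5)*(b + 6)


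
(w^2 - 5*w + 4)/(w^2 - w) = (w - 4)/w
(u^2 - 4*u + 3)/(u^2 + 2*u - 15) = (u - 1)/(u + 5)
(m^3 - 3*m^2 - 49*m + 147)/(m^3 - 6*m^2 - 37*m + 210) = (m^2 + 4*m - 21)/(m^2 + m - 30)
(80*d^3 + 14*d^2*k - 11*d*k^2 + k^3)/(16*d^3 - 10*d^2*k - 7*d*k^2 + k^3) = (5*d - k)/(d - k)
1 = 1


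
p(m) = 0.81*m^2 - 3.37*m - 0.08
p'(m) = 1.62*m - 3.37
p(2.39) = -3.51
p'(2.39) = 0.50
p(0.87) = -2.40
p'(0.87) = -1.96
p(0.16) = -0.60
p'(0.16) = -3.11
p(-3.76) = 24.04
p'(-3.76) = -9.46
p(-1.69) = 7.93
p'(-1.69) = -6.11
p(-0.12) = 0.34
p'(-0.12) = -3.56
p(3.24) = -2.50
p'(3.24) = 1.88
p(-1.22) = 5.24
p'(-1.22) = -5.35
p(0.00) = -0.08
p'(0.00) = -3.37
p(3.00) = -2.90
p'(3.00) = 1.49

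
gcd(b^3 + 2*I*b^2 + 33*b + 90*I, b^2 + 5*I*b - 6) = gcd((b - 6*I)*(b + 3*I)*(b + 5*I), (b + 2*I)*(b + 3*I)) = b + 3*I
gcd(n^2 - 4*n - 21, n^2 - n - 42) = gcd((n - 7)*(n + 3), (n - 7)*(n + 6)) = n - 7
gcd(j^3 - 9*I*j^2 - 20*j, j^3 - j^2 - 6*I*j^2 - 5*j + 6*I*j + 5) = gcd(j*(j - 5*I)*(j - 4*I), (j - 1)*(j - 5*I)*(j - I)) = j - 5*I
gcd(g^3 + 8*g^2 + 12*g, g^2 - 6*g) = g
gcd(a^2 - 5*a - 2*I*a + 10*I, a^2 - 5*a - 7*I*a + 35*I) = a - 5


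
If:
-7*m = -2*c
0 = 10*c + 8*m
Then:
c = 0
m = 0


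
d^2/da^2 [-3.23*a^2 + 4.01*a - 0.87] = -6.46000000000000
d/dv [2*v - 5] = 2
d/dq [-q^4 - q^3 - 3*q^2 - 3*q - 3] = -4*q^3 - 3*q^2 - 6*q - 3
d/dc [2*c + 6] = 2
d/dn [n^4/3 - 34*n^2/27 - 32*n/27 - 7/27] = 4*n^3/3 - 68*n/27 - 32/27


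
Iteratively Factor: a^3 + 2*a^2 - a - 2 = (a + 1)*(a^2 + a - 2) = (a - 1)*(a + 1)*(a + 2)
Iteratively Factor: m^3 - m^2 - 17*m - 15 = (m + 1)*(m^2 - 2*m - 15) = (m - 5)*(m + 1)*(m + 3)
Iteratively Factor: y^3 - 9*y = (y - 3)*(y^2 + 3*y) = (y - 3)*(y + 3)*(y)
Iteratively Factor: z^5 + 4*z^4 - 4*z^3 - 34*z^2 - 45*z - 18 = (z + 3)*(z^4 + z^3 - 7*z^2 - 13*z - 6) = (z + 1)*(z + 3)*(z^3 - 7*z - 6) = (z - 3)*(z + 1)*(z + 3)*(z^2 + 3*z + 2) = (z - 3)*(z + 1)^2*(z + 3)*(z + 2)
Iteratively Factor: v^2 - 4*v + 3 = (v - 1)*(v - 3)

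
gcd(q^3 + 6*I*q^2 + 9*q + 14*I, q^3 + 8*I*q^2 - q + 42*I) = q^2 + 5*I*q + 14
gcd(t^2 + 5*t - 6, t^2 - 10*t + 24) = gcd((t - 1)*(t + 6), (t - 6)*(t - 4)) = 1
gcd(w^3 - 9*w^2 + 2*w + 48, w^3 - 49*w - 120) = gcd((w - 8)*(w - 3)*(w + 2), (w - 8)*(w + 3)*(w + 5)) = w - 8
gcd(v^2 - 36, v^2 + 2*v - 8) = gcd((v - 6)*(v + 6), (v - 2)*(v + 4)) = 1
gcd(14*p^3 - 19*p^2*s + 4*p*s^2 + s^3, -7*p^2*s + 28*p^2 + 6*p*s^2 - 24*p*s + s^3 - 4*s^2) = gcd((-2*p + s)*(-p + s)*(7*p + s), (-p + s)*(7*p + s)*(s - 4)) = 7*p^2 - 6*p*s - s^2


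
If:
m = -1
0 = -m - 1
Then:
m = -1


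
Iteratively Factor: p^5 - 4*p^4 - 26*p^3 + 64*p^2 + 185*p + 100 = (p + 1)*(p^4 - 5*p^3 - 21*p^2 + 85*p + 100) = (p + 1)*(p + 4)*(p^3 - 9*p^2 + 15*p + 25) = (p - 5)*(p + 1)*(p + 4)*(p^2 - 4*p - 5) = (p - 5)*(p + 1)^2*(p + 4)*(p - 5)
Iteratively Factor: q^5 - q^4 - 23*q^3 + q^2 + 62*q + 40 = (q + 1)*(q^4 - 2*q^3 - 21*q^2 + 22*q + 40) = (q - 5)*(q + 1)*(q^3 + 3*q^2 - 6*q - 8) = (q - 5)*(q + 1)*(q + 4)*(q^2 - q - 2) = (q - 5)*(q - 2)*(q + 1)*(q + 4)*(q + 1)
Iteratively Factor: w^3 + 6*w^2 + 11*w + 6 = (w + 1)*(w^2 + 5*w + 6) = (w + 1)*(w + 3)*(w + 2)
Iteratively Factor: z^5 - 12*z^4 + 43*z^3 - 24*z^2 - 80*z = (z + 1)*(z^4 - 13*z^3 + 56*z^2 - 80*z) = z*(z + 1)*(z^3 - 13*z^2 + 56*z - 80) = z*(z - 5)*(z + 1)*(z^2 - 8*z + 16) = z*(z - 5)*(z - 4)*(z + 1)*(z - 4)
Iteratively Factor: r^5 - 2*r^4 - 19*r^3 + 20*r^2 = (r)*(r^4 - 2*r^3 - 19*r^2 + 20*r) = r^2*(r^3 - 2*r^2 - 19*r + 20) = r^2*(r + 4)*(r^2 - 6*r + 5) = r^2*(r - 5)*(r + 4)*(r - 1)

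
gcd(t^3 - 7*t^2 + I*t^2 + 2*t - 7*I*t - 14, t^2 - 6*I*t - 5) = t - I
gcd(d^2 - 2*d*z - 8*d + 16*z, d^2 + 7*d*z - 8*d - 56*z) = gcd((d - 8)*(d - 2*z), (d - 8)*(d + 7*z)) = d - 8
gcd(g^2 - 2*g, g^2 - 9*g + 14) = g - 2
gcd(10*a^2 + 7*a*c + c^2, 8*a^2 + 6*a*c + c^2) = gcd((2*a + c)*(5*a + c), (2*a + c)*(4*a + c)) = 2*a + c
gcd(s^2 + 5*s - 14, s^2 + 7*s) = s + 7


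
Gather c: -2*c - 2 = -2*c - 2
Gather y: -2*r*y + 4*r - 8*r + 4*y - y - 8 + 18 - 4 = -4*r + y*(3 - 2*r) + 6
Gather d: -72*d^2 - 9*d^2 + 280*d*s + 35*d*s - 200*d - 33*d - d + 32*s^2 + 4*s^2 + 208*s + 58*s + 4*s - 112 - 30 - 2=-81*d^2 + d*(315*s - 234) + 36*s^2 + 270*s - 144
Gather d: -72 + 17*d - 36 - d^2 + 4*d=-d^2 + 21*d - 108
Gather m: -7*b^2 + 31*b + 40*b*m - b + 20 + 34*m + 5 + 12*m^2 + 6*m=-7*b^2 + 30*b + 12*m^2 + m*(40*b + 40) + 25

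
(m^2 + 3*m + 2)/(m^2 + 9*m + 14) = (m + 1)/(m + 7)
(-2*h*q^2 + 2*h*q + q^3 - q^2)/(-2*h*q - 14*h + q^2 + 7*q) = q*(q - 1)/(q + 7)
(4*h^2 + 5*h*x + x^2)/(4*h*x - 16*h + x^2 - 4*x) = (h + x)/(x - 4)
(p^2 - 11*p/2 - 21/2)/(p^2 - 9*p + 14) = (p + 3/2)/(p - 2)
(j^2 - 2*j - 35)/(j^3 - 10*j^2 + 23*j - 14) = (j + 5)/(j^2 - 3*j + 2)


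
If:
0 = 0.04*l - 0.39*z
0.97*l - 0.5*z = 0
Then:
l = 0.00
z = 0.00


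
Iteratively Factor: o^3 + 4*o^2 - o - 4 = (o + 1)*(o^2 + 3*o - 4) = (o - 1)*(o + 1)*(o + 4)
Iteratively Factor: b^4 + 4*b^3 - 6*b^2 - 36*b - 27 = (b + 3)*(b^3 + b^2 - 9*b - 9) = (b + 3)^2*(b^2 - 2*b - 3) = (b + 1)*(b + 3)^2*(b - 3)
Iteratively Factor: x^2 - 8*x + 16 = (x - 4)*(x - 4)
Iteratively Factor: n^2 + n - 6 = (n - 2)*(n + 3)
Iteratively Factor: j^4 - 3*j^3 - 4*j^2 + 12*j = (j - 3)*(j^3 - 4*j) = j*(j - 3)*(j^2 - 4) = j*(j - 3)*(j + 2)*(j - 2)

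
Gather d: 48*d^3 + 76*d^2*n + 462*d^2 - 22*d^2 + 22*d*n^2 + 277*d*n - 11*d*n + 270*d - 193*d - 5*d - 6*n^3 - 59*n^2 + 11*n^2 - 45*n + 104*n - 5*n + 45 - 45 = 48*d^3 + d^2*(76*n + 440) + d*(22*n^2 + 266*n + 72) - 6*n^3 - 48*n^2 + 54*n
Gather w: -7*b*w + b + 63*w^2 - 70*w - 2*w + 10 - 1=b + 63*w^2 + w*(-7*b - 72) + 9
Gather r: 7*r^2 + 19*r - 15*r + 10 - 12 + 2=7*r^2 + 4*r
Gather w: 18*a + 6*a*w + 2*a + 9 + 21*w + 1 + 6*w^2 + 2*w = 20*a + 6*w^2 + w*(6*a + 23) + 10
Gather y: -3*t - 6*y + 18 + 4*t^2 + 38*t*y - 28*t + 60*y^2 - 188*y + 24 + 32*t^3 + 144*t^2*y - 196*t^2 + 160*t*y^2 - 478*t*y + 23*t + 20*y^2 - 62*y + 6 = 32*t^3 - 192*t^2 - 8*t + y^2*(160*t + 80) + y*(144*t^2 - 440*t - 256) + 48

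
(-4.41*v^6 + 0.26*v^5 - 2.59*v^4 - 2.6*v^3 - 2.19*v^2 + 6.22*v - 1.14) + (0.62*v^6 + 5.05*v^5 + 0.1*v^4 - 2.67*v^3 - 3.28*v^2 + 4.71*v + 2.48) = -3.79*v^6 + 5.31*v^5 - 2.49*v^4 - 5.27*v^3 - 5.47*v^2 + 10.93*v + 1.34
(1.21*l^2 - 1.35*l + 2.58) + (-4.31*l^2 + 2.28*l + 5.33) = -3.1*l^2 + 0.93*l + 7.91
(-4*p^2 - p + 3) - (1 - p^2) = -3*p^2 - p + 2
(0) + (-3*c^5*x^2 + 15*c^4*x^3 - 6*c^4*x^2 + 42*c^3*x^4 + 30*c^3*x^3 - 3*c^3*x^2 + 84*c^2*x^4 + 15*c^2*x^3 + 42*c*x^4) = -3*c^5*x^2 + 15*c^4*x^3 - 6*c^4*x^2 + 42*c^3*x^4 + 30*c^3*x^3 - 3*c^3*x^2 + 84*c^2*x^4 + 15*c^2*x^3 + 42*c*x^4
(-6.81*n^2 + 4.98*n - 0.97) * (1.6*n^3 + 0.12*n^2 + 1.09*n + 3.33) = -10.896*n^5 + 7.1508*n^4 - 8.3773*n^3 - 17.3655*n^2 + 15.5261*n - 3.2301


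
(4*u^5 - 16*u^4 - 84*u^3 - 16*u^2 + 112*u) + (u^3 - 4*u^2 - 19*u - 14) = 4*u^5 - 16*u^4 - 83*u^3 - 20*u^2 + 93*u - 14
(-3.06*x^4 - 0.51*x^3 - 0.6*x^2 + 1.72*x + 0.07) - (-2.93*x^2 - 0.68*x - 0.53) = -3.06*x^4 - 0.51*x^3 + 2.33*x^2 + 2.4*x + 0.6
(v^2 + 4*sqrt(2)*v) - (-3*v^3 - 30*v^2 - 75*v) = 3*v^3 + 31*v^2 + 4*sqrt(2)*v + 75*v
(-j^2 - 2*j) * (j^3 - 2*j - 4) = -j^5 - 2*j^4 + 2*j^3 + 8*j^2 + 8*j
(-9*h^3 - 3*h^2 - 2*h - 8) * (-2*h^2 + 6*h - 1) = 18*h^5 - 48*h^4 - 5*h^3 + 7*h^2 - 46*h + 8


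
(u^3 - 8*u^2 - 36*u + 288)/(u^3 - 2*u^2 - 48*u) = (u - 6)/u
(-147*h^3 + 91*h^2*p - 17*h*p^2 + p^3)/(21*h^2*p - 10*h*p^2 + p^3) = (-7*h + p)/p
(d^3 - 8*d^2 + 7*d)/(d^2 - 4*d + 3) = d*(d - 7)/(d - 3)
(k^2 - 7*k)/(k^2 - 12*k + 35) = k/(k - 5)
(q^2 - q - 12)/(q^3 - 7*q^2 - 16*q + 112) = (q + 3)/(q^2 - 3*q - 28)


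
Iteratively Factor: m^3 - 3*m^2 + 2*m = (m)*(m^2 - 3*m + 2) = m*(m - 2)*(m - 1)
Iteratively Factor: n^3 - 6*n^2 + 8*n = (n - 2)*(n^2 - 4*n) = n*(n - 2)*(n - 4)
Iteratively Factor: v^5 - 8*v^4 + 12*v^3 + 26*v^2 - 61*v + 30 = (v - 5)*(v^4 - 3*v^3 - 3*v^2 + 11*v - 6) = (v - 5)*(v - 3)*(v^3 - 3*v + 2) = (v - 5)*(v - 3)*(v - 1)*(v^2 + v - 2) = (v - 5)*(v - 3)*(v - 1)*(v + 2)*(v - 1)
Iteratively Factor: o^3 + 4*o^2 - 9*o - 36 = (o + 4)*(o^2 - 9) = (o - 3)*(o + 4)*(o + 3)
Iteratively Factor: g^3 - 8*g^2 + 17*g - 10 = (g - 1)*(g^2 - 7*g + 10) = (g - 2)*(g - 1)*(g - 5)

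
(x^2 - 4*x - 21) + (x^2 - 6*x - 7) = 2*x^2 - 10*x - 28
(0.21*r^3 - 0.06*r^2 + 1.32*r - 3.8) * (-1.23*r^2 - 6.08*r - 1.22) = -0.2583*r^5 - 1.203*r^4 - 1.515*r^3 - 3.2784*r^2 + 21.4936*r + 4.636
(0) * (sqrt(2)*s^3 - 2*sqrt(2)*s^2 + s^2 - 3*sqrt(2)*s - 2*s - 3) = 0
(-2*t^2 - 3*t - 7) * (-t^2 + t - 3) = 2*t^4 + t^3 + 10*t^2 + 2*t + 21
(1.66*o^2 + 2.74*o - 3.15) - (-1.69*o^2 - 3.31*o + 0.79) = 3.35*o^2 + 6.05*o - 3.94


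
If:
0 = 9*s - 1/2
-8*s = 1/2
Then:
No Solution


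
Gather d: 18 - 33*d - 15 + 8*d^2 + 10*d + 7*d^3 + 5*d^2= 7*d^3 + 13*d^2 - 23*d + 3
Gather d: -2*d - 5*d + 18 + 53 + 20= 91 - 7*d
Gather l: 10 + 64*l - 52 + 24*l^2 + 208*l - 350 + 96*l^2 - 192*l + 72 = 120*l^2 + 80*l - 320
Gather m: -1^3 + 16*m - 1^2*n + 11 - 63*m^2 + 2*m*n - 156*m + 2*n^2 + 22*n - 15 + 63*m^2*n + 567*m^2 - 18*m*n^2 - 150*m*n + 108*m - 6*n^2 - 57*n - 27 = m^2*(63*n + 504) + m*(-18*n^2 - 148*n - 32) - 4*n^2 - 36*n - 32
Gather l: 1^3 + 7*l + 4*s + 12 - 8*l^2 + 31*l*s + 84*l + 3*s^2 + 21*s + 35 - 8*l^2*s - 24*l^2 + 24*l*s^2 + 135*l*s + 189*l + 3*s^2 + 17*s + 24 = l^2*(-8*s - 32) + l*(24*s^2 + 166*s + 280) + 6*s^2 + 42*s + 72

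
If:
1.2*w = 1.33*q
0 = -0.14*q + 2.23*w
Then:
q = 0.00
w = 0.00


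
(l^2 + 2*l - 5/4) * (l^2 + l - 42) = l^4 + 3*l^3 - 165*l^2/4 - 341*l/4 + 105/2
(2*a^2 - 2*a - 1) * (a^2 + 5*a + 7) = 2*a^4 + 8*a^3 + 3*a^2 - 19*a - 7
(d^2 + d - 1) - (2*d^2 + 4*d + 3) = -d^2 - 3*d - 4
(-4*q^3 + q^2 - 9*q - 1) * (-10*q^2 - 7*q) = 40*q^5 + 18*q^4 + 83*q^3 + 73*q^2 + 7*q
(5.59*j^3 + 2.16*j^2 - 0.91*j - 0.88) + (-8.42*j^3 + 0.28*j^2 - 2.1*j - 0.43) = -2.83*j^3 + 2.44*j^2 - 3.01*j - 1.31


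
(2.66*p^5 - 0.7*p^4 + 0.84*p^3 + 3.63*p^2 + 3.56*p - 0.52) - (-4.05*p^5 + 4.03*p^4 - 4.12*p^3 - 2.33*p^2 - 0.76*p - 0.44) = 6.71*p^5 - 4.73*p^4 + 4.96*p^3 + 5.96*p^2 + 4.32*p - 0.08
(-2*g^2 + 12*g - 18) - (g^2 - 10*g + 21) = -3*g^2 + 22*g - 39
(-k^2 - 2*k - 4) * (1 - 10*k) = 10*k^3 + 19*k^2 + 38*k - 4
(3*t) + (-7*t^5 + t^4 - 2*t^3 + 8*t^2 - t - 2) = -7*t^5 + t^4 - 2*t^3 + 8*t^2 + 2*t - 2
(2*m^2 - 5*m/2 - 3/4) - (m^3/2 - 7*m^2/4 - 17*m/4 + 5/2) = -m^3/2 + 15*m^2/4 + 7*m/4 - 13/4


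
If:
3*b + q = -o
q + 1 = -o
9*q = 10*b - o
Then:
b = 1/3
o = -37/24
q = 13/24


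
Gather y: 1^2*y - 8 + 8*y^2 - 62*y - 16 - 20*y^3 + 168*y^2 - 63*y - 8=-20*y^3 + 176*y^2 - 124*y - 32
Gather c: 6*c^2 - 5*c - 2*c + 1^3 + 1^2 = 6*c^2 - 7*c + 2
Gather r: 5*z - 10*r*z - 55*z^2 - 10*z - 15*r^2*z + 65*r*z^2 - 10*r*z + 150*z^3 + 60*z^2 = -15*r^2*z + r*(65*z^2 - 20*z) + 150*z^3 + 5*z^2 - 5*z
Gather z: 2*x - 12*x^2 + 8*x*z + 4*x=-12*x^2 + 8*x*z + 6*x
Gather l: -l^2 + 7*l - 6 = -l^2 + 7*l - 6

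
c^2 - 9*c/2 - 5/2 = (c - 5)*(c + 1/2)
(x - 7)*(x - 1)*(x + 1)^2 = x^4 - 6*x^3 - 8*x^2 + 6*x + 7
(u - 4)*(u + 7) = u^2 + 3*u - 28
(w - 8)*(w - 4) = w^2 - 12*w + 32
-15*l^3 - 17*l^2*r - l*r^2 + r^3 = (-5*l + r)*(l + r)*(3*l + r)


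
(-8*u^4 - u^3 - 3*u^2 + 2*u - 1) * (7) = -56*u^4 - 7*u^3 - 21*u^2 + 14*u - 7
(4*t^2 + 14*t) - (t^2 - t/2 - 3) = 3*t^2 + 29*t/2 + 3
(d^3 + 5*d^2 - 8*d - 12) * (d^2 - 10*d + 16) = d^5 - 5*d^4 - 42*d^3 + 148*d^2 - 8*d - 192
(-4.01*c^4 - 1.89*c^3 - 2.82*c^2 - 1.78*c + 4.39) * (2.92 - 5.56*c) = 22.2956*c^5 - 1.2008*c^4 + 10.1604*c^3 + 1.6624*c^2 - 29.606*c + 12.8188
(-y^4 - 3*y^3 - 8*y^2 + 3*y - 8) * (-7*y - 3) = 7*y^5 + 24*y^4 + 65*y^3 + 3*y^2 + 47*y + 24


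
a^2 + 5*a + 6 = (a + 2)*(a + 3)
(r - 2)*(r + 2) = r^2 - 4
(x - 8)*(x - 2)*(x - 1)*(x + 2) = x^4 - 9*x^3 + 4*x^2 + 36*x - 32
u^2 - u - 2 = (u - 2)*(u + 1)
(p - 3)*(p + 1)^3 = p^4 - 6*p^2 - 8*p - 3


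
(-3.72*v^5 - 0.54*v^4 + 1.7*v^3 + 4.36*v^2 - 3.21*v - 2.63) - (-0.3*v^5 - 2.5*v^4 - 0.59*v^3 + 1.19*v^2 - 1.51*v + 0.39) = -3.42*v^5 + 1.96*v^4 + 2.29*v^3 + 3.17*v^2 - 1.7*v - 3.02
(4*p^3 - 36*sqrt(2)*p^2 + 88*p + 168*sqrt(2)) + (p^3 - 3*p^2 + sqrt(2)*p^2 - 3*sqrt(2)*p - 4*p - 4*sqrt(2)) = 5*p^3 - 35*sqrt(2)*p^2 - 3*p^2 - 3*sqrt(2)*p + 84*p + 164*sqrt(2)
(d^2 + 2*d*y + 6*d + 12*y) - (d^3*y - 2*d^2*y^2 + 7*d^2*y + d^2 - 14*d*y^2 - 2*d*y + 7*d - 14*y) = -d^3*y + 2*d^2*y^2 - 7*d^2*y + 14*d*y^2 + 4*d*y - d + 26*y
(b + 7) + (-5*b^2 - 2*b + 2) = -5*b^2 - b + 9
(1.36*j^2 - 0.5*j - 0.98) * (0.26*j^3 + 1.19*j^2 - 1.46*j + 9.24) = 0.3536*j^5 + 1.4884*j^4 - 2.8354*j^3 + 12.1302*j^2 - 3.1892*j - 9.0552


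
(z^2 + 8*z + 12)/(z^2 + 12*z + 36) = (z + 2)/(z + 6)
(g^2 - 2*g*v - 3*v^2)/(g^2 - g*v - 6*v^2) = (g + v)/(g + 2*v)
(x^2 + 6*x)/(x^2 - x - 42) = x/(x - 7)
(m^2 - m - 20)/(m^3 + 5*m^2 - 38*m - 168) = (m - 5)/(m^2 + m - 42)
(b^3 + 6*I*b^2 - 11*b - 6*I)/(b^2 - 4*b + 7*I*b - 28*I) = (b^3 + 6*I*b^2 - 11*b - 6*I)/(b^2 + b*(-4 + 7*I) - 28*I)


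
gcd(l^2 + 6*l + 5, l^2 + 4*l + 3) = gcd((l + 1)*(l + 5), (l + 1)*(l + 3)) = l + 1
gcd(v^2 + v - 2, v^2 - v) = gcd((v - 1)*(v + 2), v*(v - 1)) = v - 1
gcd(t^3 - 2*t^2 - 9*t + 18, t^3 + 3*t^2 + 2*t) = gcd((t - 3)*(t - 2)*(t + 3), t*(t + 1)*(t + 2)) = 1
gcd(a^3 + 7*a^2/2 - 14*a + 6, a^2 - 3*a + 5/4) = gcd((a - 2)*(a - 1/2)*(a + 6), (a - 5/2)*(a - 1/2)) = a - 1/2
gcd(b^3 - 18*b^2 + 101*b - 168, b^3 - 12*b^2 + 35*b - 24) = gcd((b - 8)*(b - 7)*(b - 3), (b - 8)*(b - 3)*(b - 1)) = b^2 - 11*b + 24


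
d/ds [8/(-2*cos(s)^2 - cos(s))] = -(8*sin(s)/cos(s)^2 + 32*tan(s))/(2*cos(s) + 1)^2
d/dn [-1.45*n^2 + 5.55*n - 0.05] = 5.55 - 2.9*n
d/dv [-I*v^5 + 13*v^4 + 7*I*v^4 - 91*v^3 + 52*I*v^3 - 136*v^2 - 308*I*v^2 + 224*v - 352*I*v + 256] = -5*I*v^4 + v^3*(52 + 28*I) + v^2*(-273 + 156*I) + v*(-272 - 616*I) + 224 - 352*I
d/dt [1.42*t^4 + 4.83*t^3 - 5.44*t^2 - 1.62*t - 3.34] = 5.68*t^3 + 14.49*t^2 - 10.88*t - 1.62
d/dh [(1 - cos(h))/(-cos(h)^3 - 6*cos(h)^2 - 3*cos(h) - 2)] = (-21*cos(h) + 3*cos(2*h) + cos(3*h) - 7)*sin(h)/(2*(cos(h)^3 + 6*cos(h)^2 + 3*cos(h) + 2)^2)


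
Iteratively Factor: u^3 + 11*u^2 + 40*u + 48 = (u + 3)*(u^2 + 8*u + 16) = (u + 3)*(u + 4)*(u + 4)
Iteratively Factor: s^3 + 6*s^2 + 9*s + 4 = (s + 1)*(s^2 + 5*s + 4) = (s + 1)^2*(s + 4)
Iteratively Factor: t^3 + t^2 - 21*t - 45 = (t + 3)*(t^2 - 2*t - 15) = (t + 3)^2*(t - 5)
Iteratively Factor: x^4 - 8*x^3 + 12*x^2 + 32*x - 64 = (x - 4)*(x^3 - 4*x^2 - 4*x + 16) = (x - 4)*(x + 2)*(x^2 - 6*x + 8) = (x - 4)^2*(x + 2)*(x - 2)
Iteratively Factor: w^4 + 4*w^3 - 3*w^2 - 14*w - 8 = (w + 1)*(w^3 + 3*w^2 - 6*w - 8) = (w + 1)*(w + 4)*(w^2 - w - 2) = (w + 1)^2*(w + 4)*(w - 2)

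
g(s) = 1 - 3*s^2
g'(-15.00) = 90.00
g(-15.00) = -674.00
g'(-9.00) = 54.00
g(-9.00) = -242.00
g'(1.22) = -7.32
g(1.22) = -3.47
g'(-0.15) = 0.90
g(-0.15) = 0.93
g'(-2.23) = 13.38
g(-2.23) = -13.92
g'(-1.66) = 9.96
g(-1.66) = -7.27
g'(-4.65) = 27.90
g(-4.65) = -63.87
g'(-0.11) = 0.66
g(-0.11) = 0.96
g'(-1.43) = 8.58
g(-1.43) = -5.13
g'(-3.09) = 18.54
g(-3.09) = -27.64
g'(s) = -6*s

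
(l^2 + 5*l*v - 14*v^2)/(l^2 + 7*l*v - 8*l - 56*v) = (l - 2*v)/(l - 8)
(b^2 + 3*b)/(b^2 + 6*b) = (b + 3)/(b + 6)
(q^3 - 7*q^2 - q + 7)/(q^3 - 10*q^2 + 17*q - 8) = (q^2 - 6*q - 7)/(q^2 - 9*q + 8)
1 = 1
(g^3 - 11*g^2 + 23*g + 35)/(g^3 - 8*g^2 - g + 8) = (g^2 - 12*g + 35)/(g^2 - 9*g + 8)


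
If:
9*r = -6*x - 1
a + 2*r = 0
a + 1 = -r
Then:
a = -2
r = 1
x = -5/3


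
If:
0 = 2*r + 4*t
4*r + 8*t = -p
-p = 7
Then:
No Solution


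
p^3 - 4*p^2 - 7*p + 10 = (p - 5)*(p - 1)*(p + 2)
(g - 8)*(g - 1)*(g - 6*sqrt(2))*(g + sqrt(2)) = g^4 - 9*g^3 - 5*sqrt(2)*g^3 - 4*g^2 + 45*sqrt(2)*g^2 - 40*sqrt(2)*g + 108*g - 96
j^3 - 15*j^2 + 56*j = j*(j - 8)*(j - 7)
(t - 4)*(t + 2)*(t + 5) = t^3 + 3*t^2 - 18*t - 40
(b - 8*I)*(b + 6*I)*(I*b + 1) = I*b^3 + 3*b^2 + 46*I*b + 48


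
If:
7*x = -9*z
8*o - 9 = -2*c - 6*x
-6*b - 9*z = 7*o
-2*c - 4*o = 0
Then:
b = -15*z/4 - 21/8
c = -27*z/7 - 9/2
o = 27*z/14 + 9/4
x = -9*z/7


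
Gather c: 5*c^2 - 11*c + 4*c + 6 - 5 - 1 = 5*c^2 - 7*c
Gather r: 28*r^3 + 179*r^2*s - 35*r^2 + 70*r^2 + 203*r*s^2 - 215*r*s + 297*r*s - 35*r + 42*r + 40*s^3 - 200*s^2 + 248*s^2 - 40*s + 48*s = 28*r^3 + r^2*(179*s + 35) + r*(203*s^2 + 82*s + 7) + 40*s^3 + 48*s^2 + 8*s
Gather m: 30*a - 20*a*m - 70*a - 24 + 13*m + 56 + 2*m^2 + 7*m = -40*a + 2*m^2 + m*(20 - 20*a) + 32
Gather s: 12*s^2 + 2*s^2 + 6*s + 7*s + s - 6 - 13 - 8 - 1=14*s^2 + 14*s - 28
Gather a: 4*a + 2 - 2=4*a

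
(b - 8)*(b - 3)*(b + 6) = b^3 - 5*b^2 - 42*b + 144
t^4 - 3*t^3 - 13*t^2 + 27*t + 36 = (t - 4)*(t - 3)*(t + 1)*(t + 3)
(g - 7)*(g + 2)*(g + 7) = g^3 + 2*g^2 - 49*g - 98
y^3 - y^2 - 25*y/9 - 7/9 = (y - 7/3)*(y + 1/3)*(y + 1)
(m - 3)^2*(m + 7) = m^3 + m^2 - 33*m + 63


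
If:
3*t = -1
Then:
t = -1/3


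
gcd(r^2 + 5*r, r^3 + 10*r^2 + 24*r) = r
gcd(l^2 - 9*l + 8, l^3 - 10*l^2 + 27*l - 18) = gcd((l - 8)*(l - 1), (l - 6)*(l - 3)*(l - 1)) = l - 1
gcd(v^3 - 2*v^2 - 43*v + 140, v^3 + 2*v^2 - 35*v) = v^2 + 2*v - 35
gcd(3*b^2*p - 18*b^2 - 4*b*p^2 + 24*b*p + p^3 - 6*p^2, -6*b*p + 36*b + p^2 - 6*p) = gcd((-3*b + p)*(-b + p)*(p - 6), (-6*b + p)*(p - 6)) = p - 6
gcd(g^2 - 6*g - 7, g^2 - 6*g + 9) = 1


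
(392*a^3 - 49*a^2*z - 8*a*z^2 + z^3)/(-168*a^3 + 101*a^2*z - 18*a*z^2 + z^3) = (7*a + z)/(-3*a + z)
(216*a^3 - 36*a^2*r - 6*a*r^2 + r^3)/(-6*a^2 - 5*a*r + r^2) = (-36*a^2 + r^2)/(a + r)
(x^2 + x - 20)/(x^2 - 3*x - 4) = (x + 5)/(x + 1)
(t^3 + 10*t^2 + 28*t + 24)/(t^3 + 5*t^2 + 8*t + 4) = (t + 6)/(t + 1)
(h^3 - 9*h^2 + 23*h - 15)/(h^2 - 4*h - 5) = (h^2 - 4*h + 3)/(h + 1)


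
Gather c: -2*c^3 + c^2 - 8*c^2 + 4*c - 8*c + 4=-2*c^3 - 7*c^2 - 4*c + 4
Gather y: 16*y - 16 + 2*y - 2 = 18*y - 18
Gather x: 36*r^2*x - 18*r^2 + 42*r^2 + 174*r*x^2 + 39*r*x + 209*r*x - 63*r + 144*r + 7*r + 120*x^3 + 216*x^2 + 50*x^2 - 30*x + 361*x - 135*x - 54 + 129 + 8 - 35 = 24*r^2 + 88*r + 120*x^3 + x^2*(174*r + 266) + x*(36*r^2 + 248*r + 196) + 48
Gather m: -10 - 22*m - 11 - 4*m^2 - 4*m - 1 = -4*m^2 - 26*m - 22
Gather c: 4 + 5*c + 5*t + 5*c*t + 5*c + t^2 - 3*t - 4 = c*(5*t + 10) + t^2 + 2*t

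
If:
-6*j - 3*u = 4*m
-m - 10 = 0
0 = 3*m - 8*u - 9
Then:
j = 437/48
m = -10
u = -39/8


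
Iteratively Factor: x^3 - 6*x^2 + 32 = (x - 4)*(x^2 - 2*x - 8) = (x - 4)*(x + 2)*(x - 4)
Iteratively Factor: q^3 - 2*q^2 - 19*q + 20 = (q - 1)*(q^2 - q - 20) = (q - 5)*(q - 1)*(q + 4)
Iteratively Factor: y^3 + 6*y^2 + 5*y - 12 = (y + 4)*(y^2 + 2*y - 3) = (y - 1)*(y + 4)*(y + 3)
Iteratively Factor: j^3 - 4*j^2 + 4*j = (j - 2)*(j^2 - 2*j) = (j - 2)^2*(j)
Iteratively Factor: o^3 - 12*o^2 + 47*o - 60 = (o - 3)*(o^2 - 9*o + 20) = (o - 4)*(o - 3)*(o - 5)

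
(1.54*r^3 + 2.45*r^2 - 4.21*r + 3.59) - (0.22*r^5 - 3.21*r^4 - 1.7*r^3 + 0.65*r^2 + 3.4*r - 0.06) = -0.22*r^5 + 3.21*r^4 + 3.24*r^3 + 1.8*r^2 - 7.61*r + 3.65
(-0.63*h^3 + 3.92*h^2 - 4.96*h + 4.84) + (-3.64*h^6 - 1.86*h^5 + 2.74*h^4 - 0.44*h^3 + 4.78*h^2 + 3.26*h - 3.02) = -3.64*h^6 - 1.86*h^5 + 2.74*h^4 - 1.07*h^3 + 8.7*h^2 - 1.7*h + 1.82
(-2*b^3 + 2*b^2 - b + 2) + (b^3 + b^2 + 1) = -b^3 + 3*b^2 - b + 3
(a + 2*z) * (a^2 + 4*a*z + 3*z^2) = a^3 + 6*a^2*z + 11*a*z^2 + 6*z^3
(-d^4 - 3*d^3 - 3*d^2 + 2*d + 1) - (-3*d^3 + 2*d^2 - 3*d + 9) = -d^4 - 5*d^2 + 5*d - 8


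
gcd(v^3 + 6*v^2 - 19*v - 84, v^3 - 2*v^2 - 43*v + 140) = v^2 + 3*v - 28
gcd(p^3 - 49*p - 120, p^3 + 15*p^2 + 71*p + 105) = p^2 + 8*p + 15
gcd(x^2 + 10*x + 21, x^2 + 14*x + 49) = x + 7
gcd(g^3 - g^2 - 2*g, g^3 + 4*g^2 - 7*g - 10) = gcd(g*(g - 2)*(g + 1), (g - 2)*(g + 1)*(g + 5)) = g^2 - g - 2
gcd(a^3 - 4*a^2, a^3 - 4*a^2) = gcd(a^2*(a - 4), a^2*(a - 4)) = a^3 - 4*a^2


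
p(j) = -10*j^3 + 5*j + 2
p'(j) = 5 - 30*j^2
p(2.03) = -71.50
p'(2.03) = -118.63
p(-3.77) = 518.98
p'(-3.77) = -421.39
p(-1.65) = 38.67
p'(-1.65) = -76.68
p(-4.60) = 952.36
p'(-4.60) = -629.80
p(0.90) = -0.79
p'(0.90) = -19.30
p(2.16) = -87.98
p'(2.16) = -134.97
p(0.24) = 3.06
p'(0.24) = 3.27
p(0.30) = 3.23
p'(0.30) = 2.30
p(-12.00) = 17222.00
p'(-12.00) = -4315.00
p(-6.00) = 2132.00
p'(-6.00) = -1075.00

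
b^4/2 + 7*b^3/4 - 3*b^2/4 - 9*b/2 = b*(b/2 + 1)*(b - 3/2)*(b + 3)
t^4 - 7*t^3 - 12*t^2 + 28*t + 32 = (t - 8)*(t - 2)*(t + 1)*(t + 2)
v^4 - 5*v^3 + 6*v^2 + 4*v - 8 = (v - 2)^3*(v + 1)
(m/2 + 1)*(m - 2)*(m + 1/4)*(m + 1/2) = m^4/2 + 3*m^3/8 - 31*m^2/16 - 3*m/2 - 1/4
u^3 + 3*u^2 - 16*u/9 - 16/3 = (u - 4/3)*(u + 4/3)*(u + 3)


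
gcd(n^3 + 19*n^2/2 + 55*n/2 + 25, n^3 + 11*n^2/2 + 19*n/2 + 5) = n^2 + 9*n/2 + 5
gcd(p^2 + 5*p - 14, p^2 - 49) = p + 7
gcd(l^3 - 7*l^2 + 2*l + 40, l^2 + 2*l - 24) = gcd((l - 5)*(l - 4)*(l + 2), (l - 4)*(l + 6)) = l - 4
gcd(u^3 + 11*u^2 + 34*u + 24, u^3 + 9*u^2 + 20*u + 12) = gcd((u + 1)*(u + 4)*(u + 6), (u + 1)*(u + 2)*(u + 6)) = u^2 + 7*u + 6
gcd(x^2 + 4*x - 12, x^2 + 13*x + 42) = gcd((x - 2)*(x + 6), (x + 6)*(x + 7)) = x + 6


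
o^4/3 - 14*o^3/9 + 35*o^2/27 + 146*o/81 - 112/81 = (o/3 + 1/3)*(o - 8/3)*(o - 7/3)*(o - 2/3)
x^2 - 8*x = x*(x - 8)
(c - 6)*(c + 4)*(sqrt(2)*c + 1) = sqrt(2)*c^3 - 2*sqrt(2)*c^2 + c^2 - 24*sqrt(2)*c - 2*c - 24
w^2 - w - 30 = (w - 6)*(w + 5)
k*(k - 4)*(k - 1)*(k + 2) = k^4 - 3*k^3 - 6*k^2 + 8*k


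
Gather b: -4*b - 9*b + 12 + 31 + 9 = 52 - 13*b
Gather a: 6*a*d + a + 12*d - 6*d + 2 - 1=a*(6*d + 1) + 6*d + 1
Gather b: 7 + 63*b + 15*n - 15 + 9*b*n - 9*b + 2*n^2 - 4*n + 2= b*(9*n + 54) + 2*n^2 + 11*n - 6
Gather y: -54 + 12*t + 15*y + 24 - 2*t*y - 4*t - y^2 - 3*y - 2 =8*t - y^2 + y*(12 - 2*t) - 32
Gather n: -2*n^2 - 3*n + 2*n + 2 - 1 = -2*n^2 - n + 1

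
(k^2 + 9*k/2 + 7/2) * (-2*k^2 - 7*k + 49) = -2*k^4 - 16*k^3 + 21*k^2/2 + 196*k + 343/2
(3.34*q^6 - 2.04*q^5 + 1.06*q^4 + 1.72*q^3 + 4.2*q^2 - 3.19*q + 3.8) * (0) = 0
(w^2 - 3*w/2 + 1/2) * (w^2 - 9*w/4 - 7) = w^4 - 15*w^3/4 - 25*w^2/8 + 75*w/8 - 7/2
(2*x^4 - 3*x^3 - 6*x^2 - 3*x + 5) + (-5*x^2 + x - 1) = 2*x^4 - 3*x^3 - 11*x^2 - 2*x + 4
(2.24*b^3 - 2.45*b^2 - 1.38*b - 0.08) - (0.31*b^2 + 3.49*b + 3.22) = 2.24*b^3 - 2.76*b^2 - 4.87*b - 3.3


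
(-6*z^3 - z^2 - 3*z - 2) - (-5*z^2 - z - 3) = -6*z^3 + 4*z^2 - 2*z + 1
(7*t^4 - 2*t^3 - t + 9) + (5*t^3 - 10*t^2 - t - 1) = 7*t^4 + 3*t^3 - 10*t^2 - 2*t + 8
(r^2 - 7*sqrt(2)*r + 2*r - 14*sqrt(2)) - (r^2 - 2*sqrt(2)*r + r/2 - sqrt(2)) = -5*sqrt(2)*r + 3*r/2 - 13*sqrt(2)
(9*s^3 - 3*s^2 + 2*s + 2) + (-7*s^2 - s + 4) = 9*s^3 - 10*s^2 + s + 6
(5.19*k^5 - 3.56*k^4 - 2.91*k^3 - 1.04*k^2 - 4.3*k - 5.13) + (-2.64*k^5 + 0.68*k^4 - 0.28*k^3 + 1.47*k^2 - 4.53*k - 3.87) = 2.55*k^5 - 2.88*k^4 - 3.19*k^3 + 0.43*k^2 - 8.83*k - 9.0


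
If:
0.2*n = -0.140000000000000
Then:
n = -0.70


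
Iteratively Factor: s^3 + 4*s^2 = (s)*(s^2 + 4*s) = s*(s + 4)*(s)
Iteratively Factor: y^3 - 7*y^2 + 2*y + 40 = (y - 4)*(y^2 - 3*y - 10) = (y - 4)*(y + 2)*(y - 5)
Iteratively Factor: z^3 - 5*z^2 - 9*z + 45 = (z + 3)*(z^2 - 8*z + 15) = (z - 5)*(z + 3)*(z - 3)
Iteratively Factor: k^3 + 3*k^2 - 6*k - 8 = (k + 1)*(k^2 + 2*k - 8) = (k + 1)*(k + 4)*(k - 2)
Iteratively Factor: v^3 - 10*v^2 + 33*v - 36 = (v - 3)*(v^2 - 7*v + 12) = (v - 3)^2*(v - 4)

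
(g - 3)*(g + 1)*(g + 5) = g^3 + 3*g^2 - 13*g - 15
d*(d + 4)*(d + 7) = d^3 + 11*d^2 + 28*d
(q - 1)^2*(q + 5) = q^3 + 3*q^2 - 9*q + 5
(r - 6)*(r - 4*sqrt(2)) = r^2 - 6*r - 4*sqrt(2)*r + 24*sqrt(2)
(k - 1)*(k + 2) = k^2 + k - 2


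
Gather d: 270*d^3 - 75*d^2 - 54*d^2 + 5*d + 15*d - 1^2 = 270*d^3 - 129*d^2 + 20*d - 1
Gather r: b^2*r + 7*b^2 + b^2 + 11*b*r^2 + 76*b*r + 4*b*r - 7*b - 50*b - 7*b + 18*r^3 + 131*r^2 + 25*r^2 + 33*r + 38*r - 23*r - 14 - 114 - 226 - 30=8*b^2 - 64*b + 18*r^3 + r^2*(11*b + 156) + r*(b^2 + 80*b + 48) - 384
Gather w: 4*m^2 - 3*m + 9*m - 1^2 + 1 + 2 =4*m^2 + 6*m + 2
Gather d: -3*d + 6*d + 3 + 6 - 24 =3*d - 15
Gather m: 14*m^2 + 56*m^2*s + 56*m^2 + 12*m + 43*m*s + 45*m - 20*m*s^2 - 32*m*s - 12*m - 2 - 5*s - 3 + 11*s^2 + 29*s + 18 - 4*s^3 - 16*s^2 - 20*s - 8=m^2*(56*s + 70) + m*(-20*s^2 + 11*s + 45) - 4*s^3 - 5*s^2 + 4*s + 5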